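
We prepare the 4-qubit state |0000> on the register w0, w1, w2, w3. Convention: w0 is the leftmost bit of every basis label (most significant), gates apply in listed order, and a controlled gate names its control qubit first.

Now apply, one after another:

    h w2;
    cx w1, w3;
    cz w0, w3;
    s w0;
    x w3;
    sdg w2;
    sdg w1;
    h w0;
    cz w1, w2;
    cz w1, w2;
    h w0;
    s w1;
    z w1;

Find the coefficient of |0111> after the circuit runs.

The final state's coefficient on |0111> equals 0. Key observation: steps 7-12 multiply out to the identity, so the circuit reduces to the remaining gates.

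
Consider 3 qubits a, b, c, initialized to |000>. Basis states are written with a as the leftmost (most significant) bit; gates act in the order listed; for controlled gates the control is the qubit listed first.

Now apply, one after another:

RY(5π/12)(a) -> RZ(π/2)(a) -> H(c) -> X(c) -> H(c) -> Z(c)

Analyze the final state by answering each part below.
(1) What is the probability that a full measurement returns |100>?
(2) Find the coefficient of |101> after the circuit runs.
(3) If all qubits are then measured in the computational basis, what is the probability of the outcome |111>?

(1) The probability of measuring |100> is -sqrt(6)/8 + sqrt(2)/8 + 1/2. Key observation: gates 3-6 undo each other exactly, leaving only the rest of the circuit to track.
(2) The final state's coefficient on |101> equals 0.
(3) A full measurement returns |111> with probability 0.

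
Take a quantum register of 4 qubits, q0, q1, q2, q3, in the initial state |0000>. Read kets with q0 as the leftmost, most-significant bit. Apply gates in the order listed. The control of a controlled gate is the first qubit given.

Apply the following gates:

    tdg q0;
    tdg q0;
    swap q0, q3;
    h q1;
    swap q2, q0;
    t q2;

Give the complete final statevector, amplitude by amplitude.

After the circuit, the state carries amplitude sqrt(2)/2 on |0000>, sqrt(2)/2 on |0100>, and 0 on every other basis state.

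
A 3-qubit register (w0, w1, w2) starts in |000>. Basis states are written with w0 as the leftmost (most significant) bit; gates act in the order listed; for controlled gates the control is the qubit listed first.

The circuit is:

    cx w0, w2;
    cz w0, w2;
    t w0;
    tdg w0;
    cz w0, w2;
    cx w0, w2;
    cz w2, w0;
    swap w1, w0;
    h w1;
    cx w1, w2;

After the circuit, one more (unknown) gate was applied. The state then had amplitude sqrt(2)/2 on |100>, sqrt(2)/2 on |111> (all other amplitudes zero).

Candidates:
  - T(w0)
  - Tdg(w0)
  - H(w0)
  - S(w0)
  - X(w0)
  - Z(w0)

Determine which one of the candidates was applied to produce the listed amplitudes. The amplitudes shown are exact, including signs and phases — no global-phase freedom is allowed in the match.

The unique candidate consistent with the amplitudes is X(w0). Key observation: gates 1-6 undo each other exactly, leaving only the rest of the circuit to track.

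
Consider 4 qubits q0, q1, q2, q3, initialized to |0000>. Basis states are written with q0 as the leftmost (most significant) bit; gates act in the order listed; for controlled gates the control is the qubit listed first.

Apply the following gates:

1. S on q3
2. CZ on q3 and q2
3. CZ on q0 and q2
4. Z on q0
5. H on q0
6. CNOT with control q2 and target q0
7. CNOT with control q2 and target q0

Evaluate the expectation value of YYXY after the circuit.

The expectation value of YYXY is 0. Key observation: the block from step 6 through step 7 cancels to the identity and can be dropped.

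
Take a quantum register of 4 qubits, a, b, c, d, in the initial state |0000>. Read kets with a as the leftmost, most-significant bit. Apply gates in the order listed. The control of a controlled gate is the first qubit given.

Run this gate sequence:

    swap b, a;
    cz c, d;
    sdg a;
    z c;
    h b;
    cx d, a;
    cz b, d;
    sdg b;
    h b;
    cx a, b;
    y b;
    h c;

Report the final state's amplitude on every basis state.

After the circuit, the state carries amplitude sqrt(2)*(1 - I)/4 on |0000>, sqrt(2)*(1 - I)/4 on |0010>, sqrt(2)*(1 + I)/4 on |0100>, sqrt(2)*(1 + I)/4 on |0110>, and 0 on every other basis state.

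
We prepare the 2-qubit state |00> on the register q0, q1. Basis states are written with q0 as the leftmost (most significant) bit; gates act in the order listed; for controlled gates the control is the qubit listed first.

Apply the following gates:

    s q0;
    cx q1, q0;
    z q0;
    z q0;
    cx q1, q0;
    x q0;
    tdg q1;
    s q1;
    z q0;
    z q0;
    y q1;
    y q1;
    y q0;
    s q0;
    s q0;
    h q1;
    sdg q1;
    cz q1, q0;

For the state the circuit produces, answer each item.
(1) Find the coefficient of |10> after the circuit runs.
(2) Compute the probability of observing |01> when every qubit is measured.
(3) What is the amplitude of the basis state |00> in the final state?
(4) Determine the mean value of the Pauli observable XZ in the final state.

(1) The amplitude on |10> is 0. Key observation: gates 2-5 undo each other exactly, leaving only the rest of the circuit to track.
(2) Outcome |01> occurs with probability 1/2.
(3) The final state's coefficient on |00> equals -sqrt(2)*I/2.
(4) The observable XZ averages to 0.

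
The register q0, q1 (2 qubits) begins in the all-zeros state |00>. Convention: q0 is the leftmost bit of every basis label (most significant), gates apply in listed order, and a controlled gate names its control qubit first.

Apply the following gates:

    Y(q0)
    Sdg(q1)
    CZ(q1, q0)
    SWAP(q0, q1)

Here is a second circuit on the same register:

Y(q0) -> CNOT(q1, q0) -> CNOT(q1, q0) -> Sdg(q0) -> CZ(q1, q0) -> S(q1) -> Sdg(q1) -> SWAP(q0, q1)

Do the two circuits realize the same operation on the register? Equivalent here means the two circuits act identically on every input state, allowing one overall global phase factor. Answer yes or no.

No — the two circuits implement different unitaries, even allowing a global phase.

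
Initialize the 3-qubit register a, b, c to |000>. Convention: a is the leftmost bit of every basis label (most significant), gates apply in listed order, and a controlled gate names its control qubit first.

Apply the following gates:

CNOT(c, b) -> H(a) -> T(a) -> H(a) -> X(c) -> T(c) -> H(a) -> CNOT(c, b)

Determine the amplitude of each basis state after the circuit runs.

After the circuit, the state carries amplitude sqrt(2)*exp(I*pi/4)/2 on |011>, sqrt(2)*I/2 on |111>, and 0 on every other basis state.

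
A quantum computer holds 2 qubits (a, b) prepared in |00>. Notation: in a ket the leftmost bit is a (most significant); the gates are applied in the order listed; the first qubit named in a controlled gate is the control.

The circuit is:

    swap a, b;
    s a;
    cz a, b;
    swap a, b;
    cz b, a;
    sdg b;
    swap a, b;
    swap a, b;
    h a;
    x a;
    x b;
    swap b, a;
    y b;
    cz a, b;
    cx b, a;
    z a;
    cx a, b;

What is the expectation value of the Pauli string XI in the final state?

The observable XI averages to -1. Key observation: the block from step 7 through step 8 cancels to the identity and can be dropped.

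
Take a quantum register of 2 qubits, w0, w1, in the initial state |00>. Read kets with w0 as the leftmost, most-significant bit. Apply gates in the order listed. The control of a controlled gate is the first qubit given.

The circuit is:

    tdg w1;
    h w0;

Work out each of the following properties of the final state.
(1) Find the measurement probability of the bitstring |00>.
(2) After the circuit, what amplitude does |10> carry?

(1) The probability of measuring |00> is 1/2.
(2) |10> carries amplitude sqrt(2)/2 in the final state.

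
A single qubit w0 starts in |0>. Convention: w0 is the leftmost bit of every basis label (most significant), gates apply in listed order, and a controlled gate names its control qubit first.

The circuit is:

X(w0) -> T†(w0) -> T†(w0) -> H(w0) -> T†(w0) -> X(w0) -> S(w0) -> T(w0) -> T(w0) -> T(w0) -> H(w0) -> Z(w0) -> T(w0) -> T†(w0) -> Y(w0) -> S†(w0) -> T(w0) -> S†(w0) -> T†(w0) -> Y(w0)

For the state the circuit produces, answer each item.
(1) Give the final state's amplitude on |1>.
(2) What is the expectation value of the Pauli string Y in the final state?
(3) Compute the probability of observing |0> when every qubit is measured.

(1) The final state's coefficient on |1> equals -sqrt(2)/2.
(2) In the final state, Y has expectation -1.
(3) Outcome |0> occurs with probability 1/2.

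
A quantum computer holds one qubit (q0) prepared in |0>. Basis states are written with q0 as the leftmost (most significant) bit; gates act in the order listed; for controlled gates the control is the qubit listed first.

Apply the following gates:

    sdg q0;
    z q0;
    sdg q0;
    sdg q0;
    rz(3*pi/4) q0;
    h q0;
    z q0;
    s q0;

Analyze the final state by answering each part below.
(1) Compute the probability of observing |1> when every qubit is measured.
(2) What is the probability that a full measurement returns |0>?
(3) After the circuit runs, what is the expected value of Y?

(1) A full measurement returns |1> with probability 1/2.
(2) The probability of measuring |0> is 1/2.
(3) In the final state, Y has expectation -1.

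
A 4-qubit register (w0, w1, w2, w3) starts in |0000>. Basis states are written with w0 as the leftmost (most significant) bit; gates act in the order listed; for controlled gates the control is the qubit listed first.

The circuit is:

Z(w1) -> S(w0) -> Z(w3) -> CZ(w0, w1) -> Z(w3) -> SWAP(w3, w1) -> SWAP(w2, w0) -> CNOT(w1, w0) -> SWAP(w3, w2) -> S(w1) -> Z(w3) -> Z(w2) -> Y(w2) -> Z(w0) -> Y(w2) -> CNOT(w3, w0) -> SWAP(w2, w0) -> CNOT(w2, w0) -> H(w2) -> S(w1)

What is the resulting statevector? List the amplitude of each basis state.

After the circuit, the state carries amplitude sqrt(2)/2 on |0000>, sqrt(2)/2 on |0010>, and 0 on every other basis state.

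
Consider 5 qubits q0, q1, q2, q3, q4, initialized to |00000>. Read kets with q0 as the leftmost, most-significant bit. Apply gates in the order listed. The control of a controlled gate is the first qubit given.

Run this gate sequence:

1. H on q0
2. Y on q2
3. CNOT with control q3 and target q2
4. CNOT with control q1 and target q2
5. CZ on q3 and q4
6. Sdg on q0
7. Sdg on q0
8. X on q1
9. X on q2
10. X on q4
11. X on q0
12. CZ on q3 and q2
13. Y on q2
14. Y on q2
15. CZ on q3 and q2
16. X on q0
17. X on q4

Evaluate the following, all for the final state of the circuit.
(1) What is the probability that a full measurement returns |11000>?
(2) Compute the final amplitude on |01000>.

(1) Outcome |11000> occurs with probability 1/2.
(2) The amplitude on |01000> is sqrt(2)*I/2.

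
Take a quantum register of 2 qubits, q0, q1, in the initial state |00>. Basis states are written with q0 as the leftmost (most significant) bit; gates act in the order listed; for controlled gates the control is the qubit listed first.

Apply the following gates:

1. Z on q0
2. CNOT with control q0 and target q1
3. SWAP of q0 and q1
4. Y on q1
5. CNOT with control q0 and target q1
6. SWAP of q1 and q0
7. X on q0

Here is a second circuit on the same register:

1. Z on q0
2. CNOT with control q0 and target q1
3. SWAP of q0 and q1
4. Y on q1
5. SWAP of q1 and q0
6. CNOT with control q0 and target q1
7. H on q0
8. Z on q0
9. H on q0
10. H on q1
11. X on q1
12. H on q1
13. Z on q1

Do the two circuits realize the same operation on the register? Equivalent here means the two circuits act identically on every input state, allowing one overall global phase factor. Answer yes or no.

No, they are not equivalent — no single phase factor reconciles the two unitaries.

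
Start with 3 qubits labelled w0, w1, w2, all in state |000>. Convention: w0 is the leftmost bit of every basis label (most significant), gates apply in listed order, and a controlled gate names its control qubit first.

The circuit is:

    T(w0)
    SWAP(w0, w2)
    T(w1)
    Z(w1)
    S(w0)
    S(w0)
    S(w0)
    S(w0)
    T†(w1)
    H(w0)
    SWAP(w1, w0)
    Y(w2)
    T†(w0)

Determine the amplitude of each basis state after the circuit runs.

The resulting statevector has amplitude sqrt(2)*I/2 on |001>, sqrt(2)*I/2 on |011>, and 0 on every other basis state. Key observation: gates 5-8 undo each other exactly, leaving only the rest of the circuit to track.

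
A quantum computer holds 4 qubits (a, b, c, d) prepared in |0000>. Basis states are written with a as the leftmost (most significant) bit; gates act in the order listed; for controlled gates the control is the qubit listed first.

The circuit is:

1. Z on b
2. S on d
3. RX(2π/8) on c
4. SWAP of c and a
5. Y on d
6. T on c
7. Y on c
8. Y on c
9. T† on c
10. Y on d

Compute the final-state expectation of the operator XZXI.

In the final state, XZXI has expectation 0. Key observation: the block from step 5 through step 10 cancels to the identity and can be dropped.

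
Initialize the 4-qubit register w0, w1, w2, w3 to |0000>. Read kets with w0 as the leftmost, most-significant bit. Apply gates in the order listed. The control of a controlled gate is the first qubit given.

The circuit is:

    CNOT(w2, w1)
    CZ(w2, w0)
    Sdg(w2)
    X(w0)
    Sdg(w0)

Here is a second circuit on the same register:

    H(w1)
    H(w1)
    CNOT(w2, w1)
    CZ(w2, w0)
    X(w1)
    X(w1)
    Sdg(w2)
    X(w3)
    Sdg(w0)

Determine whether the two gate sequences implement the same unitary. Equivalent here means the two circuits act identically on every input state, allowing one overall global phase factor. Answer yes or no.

No — the two circuits implement different unitaries, even allowing a global phase.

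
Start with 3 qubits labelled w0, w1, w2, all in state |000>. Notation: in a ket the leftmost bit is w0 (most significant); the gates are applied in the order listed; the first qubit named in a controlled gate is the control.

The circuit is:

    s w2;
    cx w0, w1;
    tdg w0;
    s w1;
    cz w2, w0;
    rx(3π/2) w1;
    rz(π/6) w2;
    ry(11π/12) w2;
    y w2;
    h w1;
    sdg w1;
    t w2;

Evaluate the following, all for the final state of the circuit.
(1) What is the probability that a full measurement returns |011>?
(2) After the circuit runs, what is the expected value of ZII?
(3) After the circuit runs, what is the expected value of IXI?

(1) A full measurement returns |011> with probability -sqrt(6)/16 - sqrt(2)/16 + 1/4.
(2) The expectation value of ZII is 1.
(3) The expectation value of IXI is -1.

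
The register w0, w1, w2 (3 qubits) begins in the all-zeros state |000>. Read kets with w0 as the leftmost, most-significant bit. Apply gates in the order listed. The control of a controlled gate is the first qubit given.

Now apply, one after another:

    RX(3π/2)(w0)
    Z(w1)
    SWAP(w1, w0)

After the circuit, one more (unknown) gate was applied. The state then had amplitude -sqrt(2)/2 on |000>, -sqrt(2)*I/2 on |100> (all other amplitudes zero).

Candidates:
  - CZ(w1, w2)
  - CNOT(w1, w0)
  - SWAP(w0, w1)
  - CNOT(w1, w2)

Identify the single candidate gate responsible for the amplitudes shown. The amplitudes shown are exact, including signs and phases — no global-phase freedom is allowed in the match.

The unique candidate consistent with the amplitudes is SWAP(w0, w1).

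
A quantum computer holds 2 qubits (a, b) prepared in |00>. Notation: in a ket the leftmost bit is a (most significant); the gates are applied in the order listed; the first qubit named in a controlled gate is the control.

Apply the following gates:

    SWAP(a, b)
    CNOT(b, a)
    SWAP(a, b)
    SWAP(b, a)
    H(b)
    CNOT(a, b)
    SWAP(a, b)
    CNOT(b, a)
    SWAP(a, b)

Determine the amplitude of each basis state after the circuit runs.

The resulting statevector has amplitude sqrt(2)/2 on |00>, sqrt(2)/2 on |01>, 0 on |10>, 0 on |11>.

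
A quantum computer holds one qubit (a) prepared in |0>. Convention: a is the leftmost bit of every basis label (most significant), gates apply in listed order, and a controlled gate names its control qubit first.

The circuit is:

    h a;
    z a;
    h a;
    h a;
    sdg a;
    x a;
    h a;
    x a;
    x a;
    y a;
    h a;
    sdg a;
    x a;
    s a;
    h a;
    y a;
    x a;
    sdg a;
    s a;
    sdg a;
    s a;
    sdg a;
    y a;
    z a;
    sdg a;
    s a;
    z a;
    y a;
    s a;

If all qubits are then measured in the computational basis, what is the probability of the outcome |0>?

Outcome |0> occurs with probability 1/2. Key observation: steps 23-28 multiply out to the identity, so the circuit reduces to the remaining gates.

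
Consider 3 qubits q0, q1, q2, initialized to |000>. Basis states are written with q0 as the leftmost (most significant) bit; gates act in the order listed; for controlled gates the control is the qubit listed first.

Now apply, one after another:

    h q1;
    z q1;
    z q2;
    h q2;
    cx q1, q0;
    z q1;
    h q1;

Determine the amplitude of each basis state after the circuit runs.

After the circuit, the state carries amplitude sqrt(2)/4 on |000>, sqrt(2)/4 on |001>, sqrt(2)/4 on |010>, sqrt(2)/4 on |011>, sqrt(2)/4 on |100>, sqrt(2)/4 on |101>, -sqrt(2)/4 on |110>, -sqrt(2)/4 on |111>.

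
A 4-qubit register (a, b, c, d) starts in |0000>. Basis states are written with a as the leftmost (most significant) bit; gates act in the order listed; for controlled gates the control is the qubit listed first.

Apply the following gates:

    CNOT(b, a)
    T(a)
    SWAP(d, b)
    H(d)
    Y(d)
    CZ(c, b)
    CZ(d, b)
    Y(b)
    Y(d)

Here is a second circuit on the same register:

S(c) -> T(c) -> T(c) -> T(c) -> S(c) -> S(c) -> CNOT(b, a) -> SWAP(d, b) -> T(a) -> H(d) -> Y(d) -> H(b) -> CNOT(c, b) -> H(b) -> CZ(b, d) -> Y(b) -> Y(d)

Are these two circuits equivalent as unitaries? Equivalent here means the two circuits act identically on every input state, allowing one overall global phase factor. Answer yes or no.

No: there is an input state on which the two circuits produce genuinely different outputs (not merely differing by a phase).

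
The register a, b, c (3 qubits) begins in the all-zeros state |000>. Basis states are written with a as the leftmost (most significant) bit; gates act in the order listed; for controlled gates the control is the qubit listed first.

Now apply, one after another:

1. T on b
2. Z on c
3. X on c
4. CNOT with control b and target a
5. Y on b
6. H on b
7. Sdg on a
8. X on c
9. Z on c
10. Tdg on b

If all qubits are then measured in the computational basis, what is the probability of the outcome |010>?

A full measurement returns |010> with probability 1/2.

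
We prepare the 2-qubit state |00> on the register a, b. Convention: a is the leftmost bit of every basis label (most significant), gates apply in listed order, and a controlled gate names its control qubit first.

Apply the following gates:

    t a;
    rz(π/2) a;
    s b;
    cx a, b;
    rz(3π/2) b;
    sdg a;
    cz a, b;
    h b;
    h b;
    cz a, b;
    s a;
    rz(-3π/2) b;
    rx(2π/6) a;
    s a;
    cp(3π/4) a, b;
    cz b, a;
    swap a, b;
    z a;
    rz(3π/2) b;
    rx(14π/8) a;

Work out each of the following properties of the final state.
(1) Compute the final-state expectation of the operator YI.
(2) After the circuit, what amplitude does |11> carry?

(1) The expectation value of YI is sqrt(2)/2. Key observation: the block from step 5 through step 12 cancels to the identity and can be dropped.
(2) The final state's coefficient on |11> equals sqrt(2 - sqrt(2))/4.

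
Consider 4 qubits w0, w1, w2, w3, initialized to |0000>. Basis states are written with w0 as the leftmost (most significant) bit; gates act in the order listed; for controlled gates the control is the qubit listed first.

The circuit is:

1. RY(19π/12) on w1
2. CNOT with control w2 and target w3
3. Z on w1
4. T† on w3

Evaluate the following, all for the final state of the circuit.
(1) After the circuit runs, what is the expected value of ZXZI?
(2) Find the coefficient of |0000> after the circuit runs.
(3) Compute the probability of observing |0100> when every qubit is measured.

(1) The observable ZXZI averages to sqrt(2)/4 + sqrt(6)/4.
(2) The amplitude on |0000> is -sqrt(sqrt(2) + 2)/4 - sqrt(6 - 3*sqrt(2))/4.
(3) A full measurement returns |0100> with probability -sqrt(6)/8 + sqrt(2)/8 + 1/2.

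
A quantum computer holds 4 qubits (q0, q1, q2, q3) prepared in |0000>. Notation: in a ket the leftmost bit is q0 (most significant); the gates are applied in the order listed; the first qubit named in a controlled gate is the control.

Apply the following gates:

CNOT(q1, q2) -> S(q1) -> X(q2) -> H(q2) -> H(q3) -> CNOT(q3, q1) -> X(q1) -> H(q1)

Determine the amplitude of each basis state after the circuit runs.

After the circuit, the state carries amplitude sqrt(2)/4 on |0000>, sqrt(2)/4 on |0001>, -sqrt(2)/4 on |0010>, -sqrt(2)/4 on |0011>, -sqrt(2)/4 on |0100>, sqrt(2)/4 on |0101>, sqrt(2)/4 on |0110>, -sqrt(2)/4 on |0111>, 0 on |1000>, 0 on |1001>, 0 on |1010>, 0 on |1011>, 0 on |1100>, 0 on |1101>, 0 on |1110>, 0 on |1111>.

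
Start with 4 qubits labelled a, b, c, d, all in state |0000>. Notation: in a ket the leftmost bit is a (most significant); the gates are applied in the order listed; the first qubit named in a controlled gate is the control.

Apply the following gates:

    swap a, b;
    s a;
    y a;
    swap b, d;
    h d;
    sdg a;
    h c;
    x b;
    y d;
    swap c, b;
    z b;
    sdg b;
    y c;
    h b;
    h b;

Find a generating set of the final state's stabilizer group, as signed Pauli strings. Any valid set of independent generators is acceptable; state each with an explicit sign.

The stabilizer group can be generated by +IYII, -IIIX, -ZIII, +IIZI, among other valid generating sets.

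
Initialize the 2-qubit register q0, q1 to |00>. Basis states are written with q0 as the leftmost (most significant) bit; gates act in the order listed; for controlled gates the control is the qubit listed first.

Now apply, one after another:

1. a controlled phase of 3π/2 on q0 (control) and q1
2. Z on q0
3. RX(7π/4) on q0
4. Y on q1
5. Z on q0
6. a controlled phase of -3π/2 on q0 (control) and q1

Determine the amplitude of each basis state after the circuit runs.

After the circuit, the state carries amplitude 0 on |00>, -I*sqrt(sqrt(2) + 2)/2 on |01>, 0 on |10>, -I*sqrt(2 - sqrt(2))/2 on |11>.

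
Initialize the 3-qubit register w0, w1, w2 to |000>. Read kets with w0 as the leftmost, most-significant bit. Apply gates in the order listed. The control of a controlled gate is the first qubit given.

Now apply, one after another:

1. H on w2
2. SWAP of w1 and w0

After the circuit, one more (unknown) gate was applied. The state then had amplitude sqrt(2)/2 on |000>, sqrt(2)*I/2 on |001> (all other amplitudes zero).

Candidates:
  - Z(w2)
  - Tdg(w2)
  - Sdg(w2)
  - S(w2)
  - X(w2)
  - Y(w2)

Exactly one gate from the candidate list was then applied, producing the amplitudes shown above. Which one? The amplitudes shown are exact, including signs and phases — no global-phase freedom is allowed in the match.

The applied gate was S(w2).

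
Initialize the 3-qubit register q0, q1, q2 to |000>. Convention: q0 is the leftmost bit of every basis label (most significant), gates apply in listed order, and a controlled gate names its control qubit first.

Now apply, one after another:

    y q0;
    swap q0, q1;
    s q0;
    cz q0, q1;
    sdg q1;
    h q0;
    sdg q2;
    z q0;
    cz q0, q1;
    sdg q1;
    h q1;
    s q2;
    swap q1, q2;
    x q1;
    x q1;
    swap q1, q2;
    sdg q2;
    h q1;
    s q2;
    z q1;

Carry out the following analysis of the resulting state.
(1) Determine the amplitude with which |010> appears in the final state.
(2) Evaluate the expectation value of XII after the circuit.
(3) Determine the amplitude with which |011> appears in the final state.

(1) The final state's coefficient on |010> equals sqrt(2)*I/2. Key observation: gates 11-18 undo each other exactly, leaving only the rest of the circuit to track.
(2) In the final state, XII has expectation 1.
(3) The final state's coefficient on |011> equals 0.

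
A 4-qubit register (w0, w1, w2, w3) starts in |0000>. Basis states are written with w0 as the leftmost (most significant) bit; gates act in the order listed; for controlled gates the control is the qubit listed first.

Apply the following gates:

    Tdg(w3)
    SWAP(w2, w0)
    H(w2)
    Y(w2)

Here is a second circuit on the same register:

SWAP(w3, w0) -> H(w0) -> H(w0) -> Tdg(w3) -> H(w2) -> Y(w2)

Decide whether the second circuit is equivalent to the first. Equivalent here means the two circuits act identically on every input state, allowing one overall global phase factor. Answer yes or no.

No — the two circuits implement different unitaries, even allowing a global phase.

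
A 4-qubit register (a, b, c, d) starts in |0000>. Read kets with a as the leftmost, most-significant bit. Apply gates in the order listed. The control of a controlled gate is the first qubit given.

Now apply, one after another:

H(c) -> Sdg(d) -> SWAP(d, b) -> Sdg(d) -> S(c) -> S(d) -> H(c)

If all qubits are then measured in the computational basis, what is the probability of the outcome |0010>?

A full measurement returns |0010> with probability 1/2.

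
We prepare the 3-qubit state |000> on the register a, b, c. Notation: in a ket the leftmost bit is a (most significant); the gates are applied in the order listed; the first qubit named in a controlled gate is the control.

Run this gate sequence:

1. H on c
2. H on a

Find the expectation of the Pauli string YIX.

The expectation value of YIX is 0.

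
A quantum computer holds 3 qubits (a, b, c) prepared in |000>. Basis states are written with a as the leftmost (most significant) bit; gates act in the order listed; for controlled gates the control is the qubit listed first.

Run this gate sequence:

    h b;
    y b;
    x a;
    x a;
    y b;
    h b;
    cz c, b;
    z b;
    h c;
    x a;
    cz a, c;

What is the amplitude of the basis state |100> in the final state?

The final state's coefficient on |100> equals sqrt(2)/2. Key observation: steps 2-5 multiply out to the identity, so the circuit reduces to the remaining gates.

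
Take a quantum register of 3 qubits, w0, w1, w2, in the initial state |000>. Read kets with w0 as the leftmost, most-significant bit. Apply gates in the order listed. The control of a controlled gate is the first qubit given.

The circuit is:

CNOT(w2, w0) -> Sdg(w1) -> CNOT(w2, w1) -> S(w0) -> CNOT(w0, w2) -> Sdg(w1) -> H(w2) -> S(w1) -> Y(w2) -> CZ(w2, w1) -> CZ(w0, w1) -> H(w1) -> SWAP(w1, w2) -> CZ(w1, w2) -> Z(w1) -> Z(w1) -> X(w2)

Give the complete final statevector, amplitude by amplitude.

The resulting statevector has amplitude -I/2 on |000>, -I/2 on |001>, -I/2 on |010>, I/2 on |011>, 0 on |100>, 0 on |101>, 0 on |110>, 0 on |111>.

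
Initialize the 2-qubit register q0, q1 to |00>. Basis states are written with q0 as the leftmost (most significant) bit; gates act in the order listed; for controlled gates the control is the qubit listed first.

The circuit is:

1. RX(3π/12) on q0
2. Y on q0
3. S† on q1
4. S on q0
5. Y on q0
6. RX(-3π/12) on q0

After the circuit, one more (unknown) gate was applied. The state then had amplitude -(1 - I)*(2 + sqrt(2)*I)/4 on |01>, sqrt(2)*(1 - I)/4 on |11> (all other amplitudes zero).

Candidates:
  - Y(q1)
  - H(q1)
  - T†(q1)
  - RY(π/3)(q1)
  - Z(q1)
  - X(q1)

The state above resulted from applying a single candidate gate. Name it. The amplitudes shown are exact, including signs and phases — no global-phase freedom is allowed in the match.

The unique candidate consistent with the amplitudes is Y(q1).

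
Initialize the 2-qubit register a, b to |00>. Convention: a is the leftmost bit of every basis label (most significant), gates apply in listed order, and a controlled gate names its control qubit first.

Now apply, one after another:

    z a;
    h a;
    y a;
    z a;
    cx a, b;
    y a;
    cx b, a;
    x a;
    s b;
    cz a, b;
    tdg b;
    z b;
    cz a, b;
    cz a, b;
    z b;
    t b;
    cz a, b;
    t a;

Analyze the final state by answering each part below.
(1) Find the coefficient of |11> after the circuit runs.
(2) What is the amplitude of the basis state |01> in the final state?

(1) |11> carries amplitude 0 in the final state. Key observation: gates 10-17 undo each other exactly, leaving only the rest of the circuit to track.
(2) The final state's coefficient on |01> equals -sqrt(2)*I/2.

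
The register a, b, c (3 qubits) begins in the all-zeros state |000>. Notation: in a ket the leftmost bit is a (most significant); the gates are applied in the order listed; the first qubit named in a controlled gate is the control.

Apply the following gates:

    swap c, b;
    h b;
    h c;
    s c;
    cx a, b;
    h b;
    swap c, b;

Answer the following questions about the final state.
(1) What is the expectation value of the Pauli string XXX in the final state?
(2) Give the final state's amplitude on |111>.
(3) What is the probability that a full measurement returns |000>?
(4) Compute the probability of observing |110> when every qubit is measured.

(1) In the final state, XXX has expectation 0.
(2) |111> carries amplitude 0 in the final state.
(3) The probability of measuring |000> is 1/2.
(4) A full measurement returns |110> with probability 0.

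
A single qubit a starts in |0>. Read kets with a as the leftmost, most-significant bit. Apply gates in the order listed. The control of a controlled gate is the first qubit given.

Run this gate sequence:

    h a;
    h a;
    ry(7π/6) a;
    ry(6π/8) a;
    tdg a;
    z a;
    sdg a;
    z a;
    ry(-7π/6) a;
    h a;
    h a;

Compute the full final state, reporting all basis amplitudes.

The final amplitudes are -sqrt(6 - 3*sqrt(2))/8 + sqrt(2 - sqrt(2))/4 + sqrt(sqrt(2) + 2)/8 - sqrt(2 - sqrt(2))*exp(I*pi/4)/4 - sqrt(6 - 3*sqrt(2))*exp(I*pi/4)/8 + sqrt(sqrt(2) + 2)*exp(I*pi/4)/8 on |0>, sqrt(2 - sqrt(2))/8 + sqrt(3*sqrt(2) + 6)/8 + sqrt(sqrt(2) + 2)/4 - sqrt(sqrt(2) + 2)*exp(I*pi/4)/4 + sqrt(2 - sqrt(2))*exp(I*pi/4)/8 + sqrt(3*sqrt(2) + 6)*exp(I*pi/4)/8 on |1>.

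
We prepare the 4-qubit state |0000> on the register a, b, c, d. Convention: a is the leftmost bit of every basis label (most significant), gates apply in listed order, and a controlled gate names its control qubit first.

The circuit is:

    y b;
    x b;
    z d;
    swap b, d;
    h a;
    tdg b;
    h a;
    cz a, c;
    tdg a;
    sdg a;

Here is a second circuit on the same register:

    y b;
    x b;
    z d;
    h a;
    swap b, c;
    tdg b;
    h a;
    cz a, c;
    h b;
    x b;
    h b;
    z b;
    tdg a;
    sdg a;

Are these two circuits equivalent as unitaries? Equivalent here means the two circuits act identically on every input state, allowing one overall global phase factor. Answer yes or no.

No — the two circuits implement different unitaries, even allowing a global phase.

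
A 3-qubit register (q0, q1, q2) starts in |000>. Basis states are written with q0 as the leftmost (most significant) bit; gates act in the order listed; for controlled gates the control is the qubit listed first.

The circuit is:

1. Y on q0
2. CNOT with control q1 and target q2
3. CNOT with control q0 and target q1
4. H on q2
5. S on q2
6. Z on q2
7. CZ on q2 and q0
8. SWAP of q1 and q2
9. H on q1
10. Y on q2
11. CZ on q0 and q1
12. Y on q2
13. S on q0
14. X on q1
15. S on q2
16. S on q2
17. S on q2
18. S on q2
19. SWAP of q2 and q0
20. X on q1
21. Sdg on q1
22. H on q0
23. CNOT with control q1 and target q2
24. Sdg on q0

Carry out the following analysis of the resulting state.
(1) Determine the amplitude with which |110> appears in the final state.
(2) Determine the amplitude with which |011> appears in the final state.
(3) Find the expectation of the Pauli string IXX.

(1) The final state's coefficient on |110> equals sqrt(2)*(1 - I)/4.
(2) The amplitude on |011> is 0.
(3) The expectation value of IXX is 1.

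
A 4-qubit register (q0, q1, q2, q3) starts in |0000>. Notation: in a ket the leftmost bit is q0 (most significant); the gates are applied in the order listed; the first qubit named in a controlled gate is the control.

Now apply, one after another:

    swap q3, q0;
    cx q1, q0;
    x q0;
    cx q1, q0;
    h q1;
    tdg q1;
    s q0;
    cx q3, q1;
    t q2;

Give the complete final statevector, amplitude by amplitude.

The final amplitudes are sqrt(2)*I/2 on |1000>, sqrt(2)*exp(I*pi/4)/2 on |1100>, and 0 on every other basis state.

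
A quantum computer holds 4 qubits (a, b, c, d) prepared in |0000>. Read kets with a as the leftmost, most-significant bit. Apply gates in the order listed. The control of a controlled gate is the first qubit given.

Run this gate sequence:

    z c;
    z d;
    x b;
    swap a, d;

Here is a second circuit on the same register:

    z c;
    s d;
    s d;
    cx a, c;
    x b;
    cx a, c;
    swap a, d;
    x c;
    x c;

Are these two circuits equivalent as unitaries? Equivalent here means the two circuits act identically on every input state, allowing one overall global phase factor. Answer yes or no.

Yes — the two circuits implement the same unitary up to a global phase.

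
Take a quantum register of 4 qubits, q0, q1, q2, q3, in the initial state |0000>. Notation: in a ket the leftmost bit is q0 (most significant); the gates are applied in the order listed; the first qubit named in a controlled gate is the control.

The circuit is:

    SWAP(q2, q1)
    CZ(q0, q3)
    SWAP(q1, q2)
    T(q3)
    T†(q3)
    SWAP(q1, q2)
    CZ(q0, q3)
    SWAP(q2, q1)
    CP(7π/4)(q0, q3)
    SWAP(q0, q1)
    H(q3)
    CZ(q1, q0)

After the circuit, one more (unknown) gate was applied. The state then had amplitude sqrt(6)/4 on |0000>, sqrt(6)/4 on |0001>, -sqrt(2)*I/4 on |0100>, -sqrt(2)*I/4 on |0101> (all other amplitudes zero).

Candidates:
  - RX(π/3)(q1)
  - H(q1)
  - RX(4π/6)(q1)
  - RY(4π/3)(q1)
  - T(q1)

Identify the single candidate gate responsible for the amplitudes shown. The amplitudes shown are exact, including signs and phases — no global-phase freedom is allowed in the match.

It was RX(π/3)(q1) that produced the state shown.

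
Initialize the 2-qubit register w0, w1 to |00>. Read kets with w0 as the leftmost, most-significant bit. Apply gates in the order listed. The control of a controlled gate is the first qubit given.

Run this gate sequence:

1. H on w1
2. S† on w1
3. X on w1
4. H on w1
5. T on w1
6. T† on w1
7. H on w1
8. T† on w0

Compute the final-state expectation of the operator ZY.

The observable ZY averages to 1.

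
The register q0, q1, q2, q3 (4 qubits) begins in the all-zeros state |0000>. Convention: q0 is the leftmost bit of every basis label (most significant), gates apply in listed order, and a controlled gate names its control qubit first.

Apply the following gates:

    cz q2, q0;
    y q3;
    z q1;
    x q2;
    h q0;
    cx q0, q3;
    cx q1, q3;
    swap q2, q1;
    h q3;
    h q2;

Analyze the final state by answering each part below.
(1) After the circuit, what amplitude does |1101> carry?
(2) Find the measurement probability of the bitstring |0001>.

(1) |1101> carries amplitude sqrt(2)*I/4 in the final state.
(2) The probability of measuring |0001> is 0.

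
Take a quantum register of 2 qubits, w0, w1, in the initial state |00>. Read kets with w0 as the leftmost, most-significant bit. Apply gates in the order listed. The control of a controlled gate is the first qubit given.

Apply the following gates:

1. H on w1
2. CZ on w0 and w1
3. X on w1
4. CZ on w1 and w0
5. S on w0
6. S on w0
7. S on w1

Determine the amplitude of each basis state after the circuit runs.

The resulting statevector has amplitude sqrt(2)/2 on |00>, sqrt(2)*I/2 on |01>, 0 on |10>, 0 on |11>.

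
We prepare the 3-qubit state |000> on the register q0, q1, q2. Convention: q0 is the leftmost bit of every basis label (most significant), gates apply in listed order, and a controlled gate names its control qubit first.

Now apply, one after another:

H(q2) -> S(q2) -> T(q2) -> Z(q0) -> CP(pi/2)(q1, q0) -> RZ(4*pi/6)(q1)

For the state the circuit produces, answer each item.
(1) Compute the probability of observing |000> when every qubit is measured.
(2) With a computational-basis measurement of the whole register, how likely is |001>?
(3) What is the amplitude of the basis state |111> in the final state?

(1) A full measurement returns |000> with probability 1/2.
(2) A full measurement returns |001> with probability 1/2.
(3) The amplitude on |111> is 0.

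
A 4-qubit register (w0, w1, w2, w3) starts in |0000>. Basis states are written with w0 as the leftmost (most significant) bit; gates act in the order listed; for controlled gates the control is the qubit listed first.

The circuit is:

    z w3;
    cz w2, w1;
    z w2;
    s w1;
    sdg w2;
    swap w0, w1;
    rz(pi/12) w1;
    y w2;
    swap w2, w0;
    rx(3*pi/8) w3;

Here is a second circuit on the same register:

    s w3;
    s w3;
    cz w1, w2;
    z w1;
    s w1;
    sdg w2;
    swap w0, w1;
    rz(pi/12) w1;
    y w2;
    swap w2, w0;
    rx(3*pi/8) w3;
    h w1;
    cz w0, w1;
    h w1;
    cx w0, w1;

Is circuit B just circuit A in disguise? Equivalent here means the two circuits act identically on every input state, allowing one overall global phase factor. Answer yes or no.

No: there is an input state on which the two circuits produce genuinely different outputs (not merely differing by a phase).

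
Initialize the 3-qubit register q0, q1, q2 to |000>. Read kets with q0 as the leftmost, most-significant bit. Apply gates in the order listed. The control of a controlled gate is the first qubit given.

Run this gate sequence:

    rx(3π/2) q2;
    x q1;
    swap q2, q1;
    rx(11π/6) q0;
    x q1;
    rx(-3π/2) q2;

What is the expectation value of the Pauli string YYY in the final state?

The observable YYY averages to -1/2.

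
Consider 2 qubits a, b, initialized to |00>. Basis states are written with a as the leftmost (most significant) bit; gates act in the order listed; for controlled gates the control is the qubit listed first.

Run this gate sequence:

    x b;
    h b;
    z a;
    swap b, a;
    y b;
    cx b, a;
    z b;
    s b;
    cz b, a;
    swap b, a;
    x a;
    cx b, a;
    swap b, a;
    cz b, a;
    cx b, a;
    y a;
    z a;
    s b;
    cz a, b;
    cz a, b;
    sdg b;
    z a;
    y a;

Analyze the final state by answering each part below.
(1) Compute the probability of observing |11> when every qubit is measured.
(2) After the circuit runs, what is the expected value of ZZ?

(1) A full measurement returns |11> with probability 0. Key observation: steps 16-23 multiply out to the identity, so the circuit reduces to the remaining gates.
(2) The observable ZZ averages to 0.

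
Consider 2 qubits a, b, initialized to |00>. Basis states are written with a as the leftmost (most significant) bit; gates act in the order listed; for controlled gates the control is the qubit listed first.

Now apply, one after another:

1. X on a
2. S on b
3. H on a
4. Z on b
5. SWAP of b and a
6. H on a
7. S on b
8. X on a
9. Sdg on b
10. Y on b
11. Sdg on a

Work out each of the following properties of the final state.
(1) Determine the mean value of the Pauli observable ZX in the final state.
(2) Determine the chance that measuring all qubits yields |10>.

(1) The observable ZX averages to 0.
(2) A full measurement returns |10> with probability 1/4.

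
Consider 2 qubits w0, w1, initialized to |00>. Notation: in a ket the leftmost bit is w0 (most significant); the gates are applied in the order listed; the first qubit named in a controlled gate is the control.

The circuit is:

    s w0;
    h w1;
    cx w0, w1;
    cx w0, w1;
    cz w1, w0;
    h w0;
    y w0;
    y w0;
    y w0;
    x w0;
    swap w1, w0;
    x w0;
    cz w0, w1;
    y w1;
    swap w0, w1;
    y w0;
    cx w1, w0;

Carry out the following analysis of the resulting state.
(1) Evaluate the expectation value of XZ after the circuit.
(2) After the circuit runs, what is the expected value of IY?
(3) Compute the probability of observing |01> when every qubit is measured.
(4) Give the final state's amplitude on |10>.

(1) The expectation value of XZ is -1.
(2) The expectation value of IY is 0.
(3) The probability of measuring |01> is 1/4.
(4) |10> carries amplitude -I/2 in the final state.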